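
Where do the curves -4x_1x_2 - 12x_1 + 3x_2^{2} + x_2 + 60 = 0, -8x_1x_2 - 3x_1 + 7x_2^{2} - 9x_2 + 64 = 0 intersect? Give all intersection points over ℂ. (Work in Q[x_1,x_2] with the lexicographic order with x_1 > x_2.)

Compute a lex Gröbner basis by Buchberger's algorithm.
f_1 = -4x_1x_2 - 12x_1 + 3x_2^{2} + x_2 + 60, LT = x_1x_2.
f_2 = -8x_1x_2 - 3x_1 + 7x_2^{2} - 9x_2 + 64, LT = x_1x_2.

S(f_1,f_2): lcm = x_1x_2. S = \tfrac{21}{8}x_1 + \tfrac{1}{8}x_2^{2} - \tfrac{11}{8}x_2 - 7.
  leading term x_1: no divisor's leading term divides it; move \tfrac{21}{8}x_1 to the remainder.
  leading term x_2^{2}: no divisor's leading term divides it; move \tfrac{1}{8}x_2^{2} to the remainder.
  leading term x_2: no divisor's leading term divides it; move -\tfrac{11}{8}x_2 to the remainder.
  leading term 1: no divisor's leading term divides it; move -7 to the remainder.
  remainder \tfrac{21}{8}x_1 + \tfrac{1}{8}x_2^{2} - \tfrac{11}{8}x_2 - 7 ≠ 0; add h_3 = \tfrac{21}{8}x_1 + \tfrac{1}{8}x_2^{2} - \tfrac{11}{8}x_2 - 7 to the basis.

S(f_1,h_3): lcm = x_1x_2. S = 3x_1 - \tfrac{1}{21}x_2^{3} - \tfrac{19}{84}x_2^{2} + \tfrac{29}{12}x_2 - 15.
  leading term x_1: subtract (\tfrac{8}{7})·h_3 from 3x_1 - \tfrac{1}{21}x_2^{3} - \tfrac{19}{84}x_2^{2} + \tfrac{29}{12}x_2 - 15 → -\tfrac{1}{21}x_2^{3} - \tfrac{31}{84}x_2^{2} + \tfrac{335}{84}x_2 - 7
  leading term x_2^{3}: no divisor's leading term divides it; move -\tfrac{1}{21}x_2^{3} to the remainder.
  leading term x_2^{2}: no divisor's leading term divides it; move -\tfrac{31}{84}x_2^{2} to the remainder.
  leading term x_2: no divisor's leading term divides it; move \tfrac{335}{84}x_2 to the remainder.
  leading term 1: no divisor's leading term divides it; move -7 to the remainder.
  remainder -\tfrac{1}{21}x_2^{3} - \tfrac{31}{84}x_2^{2} + \tfrac{335}{84}x_2 - 7 ≠ 0; add h_4 = -\tfrac{1}{21}x_2^{3} - \tfrac{31}{84}x_2^{2} + \tfrac{335}{84}x_2 - 7 to the basis.

The other S-polynomials (S(f_2,h_3), S(f_1,h_4), S(f_2,h_4), S(h_3,h_4)) all reduce to 0 modulo the current basis, so we have a Gröbner basis.
Inter-reduce: drop elements whose leading term is divisible by another's, tail-reduce, and make monic.
Reduced Gröbner basis: {x_1 + \tfrac{1}{21}x_2^{2} - \tfrac{11}{21}x_2 - \tfrac{8}{3}, x_2^{3} + \tfrac{31}{4}x_2^{2} - \tfrac{335}{4}x_2 + 147}.

From the last basis element, x_2^{3} + \tfrac{31}{4}x_2^{2} - \tfrac{335}{4}x_2 + 147 = 0, so x_2 takes values in {4, -47/8 + sqrt(4561)/8, -sqrt(4561)/8 - 47/8}. Each choice, substituted upward through the basis, yields the corresponding point(s) of the solution set.
  x_2 = 4: the earlier basis element becomes x_1 - 4 = 0, giving x_1 = 4 — point (4, 4).
  x_2 = -47/8 + sqrt(4561)/8: the earlier basis element becomes x_1 - 13*sqrt(4561)/96 + 523/96 = 0, giving x_1 = -523/96 + 13*sqrt(4561)/96 — point (-523/96 + 13*sqrt(4561)/96, -47/8 + sqrt(4561)/8).
  x_2 = -sqrt(4561)/8 - 47/8: the earlier basis element becomes x_1 + 523/96 + 13*sqrt(4561)/96 = 0, giving x_1 = -13*sqrt(4561)/96 - 523/96 — point (-13*sqrt(4561)/96 - 523/96, -sqrt(4561)/8 - 47/8).
Check: every point annihilates each of the original generators.

{(4, 4), (-523/96 + 13*sqrt(4561)/96, -47/8 + sqrt(4561)/8), (-13*sqrt(4561)/96 - 523/96, -sqrt(4561)/8 - 47/8)}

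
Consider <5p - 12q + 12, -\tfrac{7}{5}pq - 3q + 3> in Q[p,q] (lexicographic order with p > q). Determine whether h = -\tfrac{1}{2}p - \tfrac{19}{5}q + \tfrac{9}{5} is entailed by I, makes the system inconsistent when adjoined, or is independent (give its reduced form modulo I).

Adjoining -\tfrac{1}{2}p - \tfrac{19}{5}q + \tfrac{9}{5} makes the ideal the whole ring: the system is inconsistent.

First compute the reduced Gröbner basis of I by Buchberger's algorithm.
f_1 = 5p - 12q + 12, LT = p.
f_2 = -\tfrac{7}{5}pq - 3q + 3, LT = pq.

S(f_1,f_2): lcm = pq. S = -\tfrac{12}{5}q^{2} + \tfrac{9}{35}q + \tfrac{15}{7}.
  leading term q^{2}: no divisor's leading term divides it; move -\tfrac{12}{5}q^{2} to the remainder.
  leading term q: no divisor's leading term divides it; move \tfrac{9}{35}q to the remainder.
  leading term 1: no divisor's leading term divides it; move \tfrac{15}{7} to the remainder.
  remainder -\tfrac{12}{5}q^{2} + \tfrac{9}{35}q + \tfrac{15}{7} ≠ 0; add k_3 = -\tfrac{12}{5}q^{2} + \tfrac{9}{35}q + \tfrac{15}{7} to the basis.

The other S-polynomials (S(f_1,k_3), S(f_2,k_3)) all reduce to 0 modulo the current basis, so we have a Gröbner basis.
Inter-reduce: drop elements whose leading term is divisible by another's, tail-reduce, and make monic.
Reduced Gröbner basis: {p - \tfrac{12}{5}q + \tfrac{12}{5}, q^{2} - \tfrac{3}{28}q - \tfrac{25}{28}}.
Label its elements g_1 = p - \tfrac{12}{5}q + \tfrac{12}{5}, g_2 = q^{2} - \tfrac{3}{28}q - \tfrac{25}{28}.

Reduce h = -\tfrac{1}{2}p - \tfrac{19}{5}q + \tfrac{9}{5} modulo G:
  leading term p: subtract (-\tfrac{1}{2})·g_1 from -\tfrac{1}{2}p - \tfrac{19}{5}q + \tfrac{9}{5} → -5q + 3
  leading term q: no divisor's leading term divides it; move -5q to the remainder.
  leading term 1: no divisor's leading term divides it; move 3 to the remainder.
  normal form = -5q + 3.
The normal form is nonzero, so h ∉ I. Since h minus its normal form lies in I, I + (h) = I + (r) where r = -5q + 3; decide whether this ideal is the whole ring.
Run Buchberger on G together with r (pairs among the g_i already reduce to 0 since G is a Gröbner basis):
g_1 = p - \tfrac{12}{5}q + \tfrac{12}{5}, LT = p.
g_2 = q^{2} - \tfrac{3}{28}q - \tfrac{25}{28}, LT = q^{2}.
r = -5q + 3, LT = q.

S(g_2,r): lcm = q^{2}. S = \tfrac{69}{140}q - \tfrac{25}{28}.
  leading term q: subtract (-\tfrac{69}{700})·r from \tfrac{69}{140}q - \tfrac{25}{28} → -\tfrac{209}{350}
  leading term 1: no divisor's leading term divides it; move -\tfrac{209}{350} to the remainder.
  remainder -\tfrac{209}{350} ≠ 0; add m_4 = -\tfrac{209}{350} to the basis.

The other S-polynomials (S(g_1,g_2), S(g_1,r), S(g_1,m_4), S(g_2,m_4), S(r,m_4)) all reduce to 0 modulo the current basis, so we have a Gröbner basis.
Inter-reduce: drop elements whose leading term is divisible by another's, tail-reduce, and make monic.
Reduced Gröbner basis: {1}.
The reduced Gröbner basis of I + (h) is {1}: the ideal is the whole ring, so the enlarged system has no common solution — adjoining h is inconsistent.

The remainder on division by a Gröbner basis is unique — it is the normal form.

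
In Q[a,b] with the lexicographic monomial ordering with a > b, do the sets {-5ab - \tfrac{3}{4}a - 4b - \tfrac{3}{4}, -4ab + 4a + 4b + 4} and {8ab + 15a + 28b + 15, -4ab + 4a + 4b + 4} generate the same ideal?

Since reduced Gröbner bases are canonical representatives of ideals under a given ordering, it suffices to compute and compare them.
Buchberger on the first generating set:
f_1 = -5ab - \tfrac{3}{4}a - 4b - \tfrac{3}{4}, LT = ab.
f_2 = -4ab + 4a + 4b + 4, LT = ab.

S(f_1,f_2): lcm = ab. S = \tfrac{23}{20}a + \tfrac{9}{5}b + \tfrac{23}{20}.
  leading term a: no divisor's leading term divides it; move \tfrac{23}{20}a to the remainder.
  leading term b: no divisor's leading term divides it; move \tfrac{9}{5}b to the remainder.
  leading term 1: no divisor's leading term divides it; move \tfrac{23}{20} to the remainder.
  remainder \tfrac{23}{20}a + \tfrac{9}{5}b + \tfrac{23}{20} ≠ 0; add g_3 = \tfrac{23}{20}a + \tfrac{9}{5}b + \tfrac{23}{20} to the basis.

S(f_1,g_3): lcm = ab. S = \tfrac{3}{20}a - \tfrac{36}{23}b^{2} - \tfrac{1}{5}b + \tfrac{3}{20}.
  leading term a: subtract (\tfrac{3}{23})·g_3 from \tfrac{3}{20}a - \tfrac{36}{23}b^{2} - \tfrac{1}{5}b + \tfrac{3}{20} → -\tfrac{36}{23}b^{2} - \tfrac{10}{23}b
  leading term b^{2}: no divisor's leading term divides it; move -\tfrac{36}{23}b^{2} to the remainder.
  leading term b: no divisor's leading term divides it; move -\tfrac{10}{23}b to the remainder.
  remainder -\tfrac{36}{23}b^{2} - \tfrac{10}{23}b ≠ 0; add g_4 = -\tfrac{36}{23}b^{2} - \tfrac{10}{23}b to the basis.

S(f_2,g_3): lcm = ab. S = -a - \tfrac{36}{23}b^{2} - 2b - 1.
  leading term a: subtract (-\tfrac{20}{23})·g_3 from -a - \tfrac{36}{23}b^{2} - 2b - 1 → -\tfrac{36}{23}b^{2} - \tfrac{10}{23}b
  leading term b^{2}: subtract (1)·g_4 from -\tfrac{36}{23}b^{2} - \tfrac{10}{23}b → 0
  remainder 0.

S(f_1,g_4): lcm = ab^{2}. S = -\tfrac{23}{180}ab + \tfrac{4}{5}b^{2} + \tfrac{3}{20}b.
  leading term ab: subtract (\tfrac{23}{900})·f_1 from -\tfrac{23}{180}ab + \tfrac{4}{5}b^{2} + \tfrac{3}{20}b → \tfrac{23}{1200}a + \tfrac{4}{5}b^{2} + \tfrac{227}{900}b + \tfrac{23}{1200}
  leading term a: subtract (\tfrac{1}{60})·g_3 from \tfrac{23}{1200}a + \tfrac{4}{5}b^{2} + \tfrac{227}{900}b + \tfrac{23}{1200} → \tfrac{4}{5}b^{2} + \tfrac{2}{9}b
  leading term b^{2}: subtract (-\tfrac{23}{45})·g_4 from \tfrac{4}{5}b^{2} + \tfrac{2}{9}b → 0
  remainder 0.

S(f_2,g_4): lcm = ab^{2}. S = -\tfrac{23}{18}ab - b^{2} - b.
  leading term ab: subtract (\tfrac{23}{90})·f_1 from -\tfrac{23}{18}ab - b^{2} - b → \tfrac{23}{120}a - b^{2} + \tfrac{1}{45}b + \tfrac{23}{120}
  leading term a: subtract (\tfrac{1}{6})·g_3 from \tfrac{23}{120}a - b^{2} + \tfrac{1}{45}b + \tfrac{23}{120} → -b^{2} - \tfrac{5}{18}b
  leading term b^{2}: subtract (\tfrac{23}{36})·g_4 from -b^{2} - \tfrac{5}{18}b → 0
  remainder 0.

S(g_3,g_4): leading monomials are coprime, so the S-polynomial reduces to 0 (Buchberger's first criterion).
Every S-polynomial of the final basis reduces to 0, so we have a Gröbner basis.
Inter-reduce: drop elements whose leading term is divisible by another's, tail-reduce, and make monic.
Reduced Gröbner basis: {a + \tfrac{36}{23}b + 1, b^{2} + \tfrac{5}{18}b}.

Buchberger on the second generating set:
h_1 = 8ab + 15a + 28b + 15, LT = ab.
h_2 = -4ab + 4a + 4b + 4, LT = ab.

S(h_1,h_2): lcm = ab. S = \tfrac{23}{8}a + \tfrac{9}{2}b + \tfrac{23}{8}.
  leading term a: no divisor's leading term divides it; move \tfrac{23}{8}a to the remainder.
  leading term b: no divisor's leading term divides it; move \tfrac{9}{2}b to the remainder.
  leading term 1: no divisor's leading term divides it; move \tfrac{23}{8} to the remainder.
  remainder \tfrac{23}{8}a + \tfrac{9}{2}b + \tfrac{23}{8} ≠ 0; add k_3 = \tfrac{23}{8}a + \tfrac{9}{2}b + \tfrac{23}{8} to the basis.

S(h_1,k_3): lcm = ab. S = \tfrac{15}{8}a - \tfrac{36}{23}b^{2} + \tfrac{5}{2}b + \tfrac{15}{8}.
  leading term a: subtract (\tfrac{15}{23})·k_3 from \tfrac{15}{8}a - \tfrac{36}{23}b^{2} + \tfrac{5}{2}b + \tfrac{15}{8} → -\tfrac{36}{23}b^{2} - \tfrac{10}{23}b
  leading term b^{2}: no divisor's leading term divides it; move -\tfrac{36}{23}b^{2} to the remainder.
  leading term b: no divisor's leading term divides it; move -\tfrac{10}{23}b to the remainder.
  remainder -\tfrac{36}{23}b^{2} - \tfrac{10}{23}b ≠ 0; add k_4 = -\tfrac{36}{23}b^{2} - \tfrac{10}{23}b to the basis.

S(h_2,k_3): lcm = ab. S = -a - \tfrac{36}{23}b^{2} - 2b - 1.
  leading term a: subtract (-\tfrac{8}{23})·k_3 from -a - \tfrac{36}{23}b^{2} - 2b - 1 → -\tfrac{36}{23}b^{2} - \tfrac{10}{23}b
  leading term b^{2}: subtract (1)·k_4 from -\tfrac{36}{23}b^{2} - \tfrac{10}{23}b → 0
  remainder 0.

S(h_1,k_4): lcm = ab^{2}. S = \tfrac{115}{72}ab + \tfrac{7}{2}b^{2} + \tfrac{15}{8}b.
  leading term ab: subtract (\tfrac{115}{576})·h_1 from \tfrac{115}{72}ab + \tfrac{7}{2}b^{2} + \tfrac{15}{8}b → -\tfrac{575}{192}a + \tfrac{7}{2}b^{2} - \tfrac{535}{144}b - \tfrac{575}{192}
  leading term a: subtract (-\tfrac{25}{24})·k_3 from -\tfrac{575}{192}a + \tfrac{7}{2}b^{2} - \tfrac{535}{144}b - \tfrac{575}{192} → \tfrac{7}{2}b^{2} + \tfrac{35}{36}b
  leading term b^{2}: subtract (-\tfrac{161}{72})·k_4 from \tfrac{7}{2}b^{2} + \tfrac{35}{36}b → 0
  remainder 0.

S(h_2,k_4): lcm = ab^{2}. S = -\tfrac{23}{18}ab - b^{2} - b.
  leading term ab: subtract (-\tfrac{23}{144})·h_1 from -\tfrac{23}{18}ab - b^{2} - b → \tfrac{115}{48}a - b^{2} + \tfrac{125}{36}b + \tfrac{115}{48}
  leading term a: subtract (\tfrac{5}{6})·k_3 from \tfrac{115}{48}a - b^{2} + \tfrac{125}{36}b + \tfrac{115}{48} → -b^{2} - \tfrac{5}{18}b
  leading term b^{2}: subtract (\tfrac{23}{36})·k_4 from -b^{2} - \tfrac{5}{18}b → 0
  remainder 0.

S(k_3,k_4): leading monomials are coprime, so the S-polynomial reduces to 0 (Buchberger's first criterion).
Every S-polynomial of the final basis reduces to 0, so we have a Gröbner basis.
Inter-reduce: drop elements whose leading term is divisible by another's, tail-reduce, and make monic.
Reduced Gröbner basis: {a + \tfrac{36}{23}b + 1, b^{2} + \tfrac{5}{18}b}.

Same reduced basis, so the two generating sets span the same ideal.

Yes, the ideals are equal.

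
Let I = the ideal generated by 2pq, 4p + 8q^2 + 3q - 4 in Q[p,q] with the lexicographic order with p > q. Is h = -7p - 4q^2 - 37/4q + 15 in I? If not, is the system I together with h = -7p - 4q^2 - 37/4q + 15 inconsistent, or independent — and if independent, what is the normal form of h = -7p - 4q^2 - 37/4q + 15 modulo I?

First compute the reduced Gröbner basis of I by Buchberger's algorithm.
f_1 = 2pq, LT = pq.
f_2 = 4p + 8q^2 + 3q - 4, LT = p.

S(f_1,f_2): lcm = pq. S = -2q^3 - 3/4q^2 + q.
  reduce S modulo (f_1, f_2):
  remainder -2q^3 - 3/4q^2 + q ≠ 0; add k_3 = -2q^3 - 3/4q^2 + q to the basis.

The other S-polynomials (S(f_1,k_3), S(f_2,k_3)) all reduce to 0 modulo the current basis, so we have a Gröbner basis.
Inter-reduce: drop elements whose leading term is divisible by another's, tail-reduce, and make monic.
Reduced Gröbner basis: {p + 2q^2 + 3/4q - 1, q^3 + 3/8q^2 - 1/2q}.
Label its elements g_1 = p + 2q^2 + 3/4q - 1, g_2 = q^3 + 3/8q^2 - 1/2q.

Reduce h = -7p - 4q^2 - 37/4q + 15 modulo G:
  leading term p: subtract (-7)·g_1 from -7p - 4q^2 - 37/4q + 15 → 10q^2 - 4q + 8
  leading term q^2: no divisor's leading term divides it; move 10q^2 to the remainder.
  leading term q: no divisor's leading term divides it; move -4q to the remainder.
  leading term 1: no divisor's leading term divides it; move 8 to the remainder.
  normal form = 10q^2 - 4q + 8.
The normal form is nonzero, so h ∉ I. Since h minus its normal form lies in I, I + (h) = I + (r) where r = 10q^2 - 4q + 8; decide whether this ideal is the whole ring.
Run Buchberger on G together with r (pairs among the g_i already reduce to 0 since G is a Gröbner basis):
g_1 = p + 2q^2 + 3/4q - 1, LT = p.
g_2 = q^3 + 3/8q^2 - 1/2q, LT = q^3.
r = 10q^2 - 4q + 8, LT = q^2.

S(g_2,r): lcm = q^3. S = 31/40q^2 - 13/10q.
  reduce S modulo (g_1, g_2, r):
  remainder -99/100q - 31/50 ≠ 0; add m_4 = -99/100q - 31/50 to the basis.

S(g_2,m_4): lcm = q^3. S = -199/792q^2 - 1/2q.
  reduce S modulo (g_1, g_2, r, m_4):
  remainder 5656/9801 ≠ 0; add m_5 = 5656/9801 to the basis.

The other S-polynomials (S(g_1,g_2), S(g_1,r), S(g_1,m_4), S(r,m_4), S(g_1,m_5), S(g_2,m_5), S(r,m_5), S(m_4,m_5)) all reduce to 0 modulo the current basis, so we have a Gröbner basis.
Inter-reduce: drop elements whose leading term is divisible by another's, tail-reduce, and make monic.
Reduced Gröbner basis: {1}.
The reduced Gröbner basis of I + (h) is {1}: the ideal is the whole ring, so the enlarged system has no common solution — adjoining h is inconsistent.

Adjoining -7p - 4q^2 - 37/4q + 15 makes the ideal the whole ring: the system is inconsistent.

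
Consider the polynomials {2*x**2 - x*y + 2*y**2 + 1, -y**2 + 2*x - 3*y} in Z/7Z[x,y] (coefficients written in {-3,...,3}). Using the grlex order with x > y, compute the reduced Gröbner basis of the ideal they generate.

f_1 = 2*x**2 - x*y + 2*y**2 + 1, LT = x**2.
f_2 = -y**2 + 2*x - 3*y, LT = y**2.

The S-polynomials (S(f_1,f_2)) all reduce to 0 modulo the current basis, so we have a Gröbner basis.

G = {x**2 + 3*x*y + 2*x - 3*y - 3, y**2 - 2*x + 3*y}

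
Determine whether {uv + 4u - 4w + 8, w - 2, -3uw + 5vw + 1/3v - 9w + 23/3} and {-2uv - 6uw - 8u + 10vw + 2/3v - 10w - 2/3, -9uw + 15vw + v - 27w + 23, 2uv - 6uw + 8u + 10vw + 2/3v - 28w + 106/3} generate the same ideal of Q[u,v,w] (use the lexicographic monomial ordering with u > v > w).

Yes, the ideals are equal.

Since reduced Gröbner bases are canonical representatives of ideals under a given ordering, it suffices to compute and compare them.
Buchberger on the first generating set:
f_1 = uv + 4u - 4w + 8, LT = uv.
f_2 = w - 2, LT = w.
f_3 = -3uw + 5vw + 1/3v - 9w + 23/3, LT = uw.

S(f_1,f_3): lcm = uvw. S = 4uw + 5/3v^2w + 1/9v^2 - 3vw + 23/9v - 4w^2 + 8w.
  reduce S modulo (f_1, f_2, f_3):
  remainder 8u + 31/9v^2 - 31/9v ≠ 0; add g_4 = 8u + 31/9v^2 - 31/9v to the basis.

S(f_2,f_3): lcm = uw. S = -2u + 5/3vw + 1/9v - 3w + 23/9.
  reduce S modulo (f_1, f_2, f_3, g_4):
  remainder 31/36v^2 + 31/12v - 31/9 ≠ 0; add g_5 = 31/36v^2 + 31/12v - 31/9 to the basis.

The other S-polynomials (S(f_1,f_2), S(f_1,g_4), S(f_2,g_4), S(f_3,g_4), S(f_1,g_5), S(f_2,g_5), S(f_3,g_5), S(g_4,g_5)) all reduce to 0 modulo the current basis, so we have a Gröbner basis.
Inter-reduce: drop elements whose leading term is divisible by another's, tail-reduce, and make monic.
Reduced Gröbner basis: {u - 31/18v + 31/18, v^2 + 3v - 4, w - 2}.

Buchberger on the second generating set:
h_1 = -2uv - 6uw - 8u + 10vw + 2/3v - 10w - 2/3, LT = uv.
h_2 = -9uw + 15vw + v - 27w + 23, LT = uw.
h_3 = 2uv - 6uw + 8u + 10vw + 2/3v - 28w + 106/3, LT = uv.

S(h_1,h_2): lcm = uvw. S = 3uw^2 + 4uw + 5/3v^2w + 1/9v^2 - 5vw^2 - 10/3vw + 23/9v + 5w^2 + 1/3w.
  reduce S modulo (h_1, h_2, h_3):
  remainder 5/3v^2w + 1/9v^2 + 11/3vw + 3v - 4w^2 - 4w + 92/9 ≠ 0; add k_4 = 5/3v^2w + 1/9v^2 + 11/3vw + 3v - 4w^2 - 4w + 92/9 to the basis.

S(h_1,h_3): lcm = uv. S = 6uw - 10vw - 2/3v + 19w - 52/3.
  reduce S modulo (h_1, h_2, h_3, k_4):
  remainder w - 2 ≠ 0; add k_5 = w - 2 to the basis.

S(h_2,k_5): lcm = uw. S = 2u - 5/3vw - 1/9v + 3w - 23/9.
  reduce S modulo (h_1, h_2, h_3, k_4, k_5):
  remainder 2u - 31/9v + 31/9 ≠ 0; add k_6 = 2u - 31/9v + 31/9 to the basis.

S(k_4,k_5): lcm = v^2w. S = 31/15v^2 + 11/5vw + 9/5v - 12/5w^2 - 12/5w + 92/15.
  reduce S modulo (h_1, h_2, h_3, k_4, k_5, k_6):
  remainder 31/15v^2 + 31/5v - 124/15 ≠ 0; add k_7 = 31/15v^2 + 31/5v - 124/15 to the basis.

The other S-polynomials (S(h_2,h_3), S(h_1,k_4), S(h_2,k_4), S(h_3,k_4), S(h_1,k_5), S(h_3,k_5), S(h_1,k_6), S(h_2,k_6), S(h_3,k_6), S(k_4,k_6), S(k_5,k_6), S(h_1,k_7), S(h_2,k_7), S(h_3,k_7), S(k_4,k_7), S(k_5,k_7), S(k_6,k_7)) all reduce to 0 modulo the current basis, so we have a Gröbner basis.
Inter-reduce: drop elements whose leading term is divisible by another's, tail-reduce, and make monic.
Reduced Gröbner basis: {u - 31/18v + 31/18, v^2 + 3v - 4, w - 2}.

The two bases agree; hence the ideals are identical.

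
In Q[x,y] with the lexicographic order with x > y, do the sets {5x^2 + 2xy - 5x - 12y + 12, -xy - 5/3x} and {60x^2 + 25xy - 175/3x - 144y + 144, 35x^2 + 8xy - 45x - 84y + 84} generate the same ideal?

Yes, the ideals are equal.

For a fixed monomial order, each ideal has a unique reduced Gröbner basis; comparing bases decides equality.
Buchberger on the first generating set:
f_1 = 5x^2 + 2xy - 5x - 12y + 12, LT = x^2.
f_2 = -xy - 5/3x, LT = xy.

S(f_1,f_2): lcm = x^2y. S = -5/3x^2 + 2/5xy^2 - xy - 12/5y^2 + 12/5y.
  leading term x^2: subtract (-1/3)·f_1 from -5/3x^2 + 2/5xy^2 - xy - 12/5y^2 + 12/5y → 2/5xy^2 - 1/3xy - 5/3x - 12/5y^2 - 8/5y + 4
  leading term xy^2: subtract (-2/5y)·f_2 from 2/5xy^2 - 1/3xy - 5/3x - 12/5y^2 - 8/5y + 4 → -xy - 5/3x - 12/5y^2 - 8/5y + 4
  leading term xy: subtract (1)·f_2 from -xy - 5/3x - 12/5y^2 - 8/5y + 4 → -12/5y^2 - 8/5y + 4
  leading term y^2: no divisor's leading term divides it; move -12/5y^2 to the remainder.
  leading term y: no divisor's leading term divides it; move -8/5y to the remainder.
  leading term 1: no divisor's leading term divides it; move 4 to the remainder.
  remainder -12/5y^2 - 8/5y + 4 ≠ 0; add g_3 = -12/5y^2 - 8/5y + 4 to the basis.

The other S-polynomials (S(f_1,g_3), S(f_2,g_3)) all reduce to 0 modulo the current basis, so we have a Gröbner basis.
Inter-reduce: drop elements whose leading term is divisible by another's, tail-reduce, and make monic.
Reduced Gröbner basis: {x^2 - 5/3x - 12/5y + 12/5, xy + 5/3x, y^2 + 2/3y - 5/3}.

Buchberger on the second generating set:
h_1 = 60x^2 + 25xy - 175/3x - 144y + 144, LT = x^2.
h_2 = 35x^2 + 8xy - 45x - 84y + 84, LT = x^2.

S(h_1,h_2): lcm = x^2. S = 79/420xy + 79/252x.
  leading term xy: no divisor's leading term divides it; move 79/420xy to the remainder.
  leading term x: no divisor's leading term divides it; move 79/252x to the remainder.
  remainder 79/420xy + 79/252x ≠ 0; add k_3 = 79/420xy + 79/252x to the basis.

S(h_1,k_3): lcm = x^2y. S = -5/3x^2 + 5/12xy^2 - 35/36xy - 12/5y^2 + 12/5y.
  leading term x^2: subtract (-1/36)·h_1 from -5/3x^2 + 5/12xy^2 - 35/36xy - 12/5y^2 + 12/5y → 5/12xy^2 - 5/18xy - 175/108x - 12/5y^2 - 8/5y + 4
  leading term xy^2: subtract (175/79y)·k_3 from 5/12xy^2 - 5/18xy - 175/108x - 12/5y^2 - 8/5y + 4 → -35/36xy - 175/108x - 12/5y^2 - 8/5y + 4
  leading term xy: subtract (-1225/237)·k_3 from -35/36xy - 175/108x - 12/5y^2 - 8/5y + 4 → -12/5y^2 - 8/5y + 4
  leading term y^2: no divisor's leading term divides it; move -12/5y^2 to the remainder.
  leading term y: no divisor's leading term divides it; move -8/5y to the remainder.
  leading term 1: no divisor's leading term divides it; move 4 to the remainder.
  remainder -12/5y^2 - 8/5y + 4 ≠ 0; add k_4 = -12/5y^2 - 8/5y + 4 to the basis.

The other S-polynomials (S(h_2,k_3), S(h_1,k_4), S(h_2,k_4), S(k_3,k_4)) all reduce to 0 modulo the current basis, so we have a Gröbner basis.
Inter-reduce: drop elements whose leading term is divisible by another's, tail-reduce, and make monic.
Reduced Gröbner basis: {x^2 - 5/3x - 12/5y + 12/5, xy + 5/3x, y^2 + 2/3y - 5/3}.

Same reduced basis, so the two generating sets span the same ideal.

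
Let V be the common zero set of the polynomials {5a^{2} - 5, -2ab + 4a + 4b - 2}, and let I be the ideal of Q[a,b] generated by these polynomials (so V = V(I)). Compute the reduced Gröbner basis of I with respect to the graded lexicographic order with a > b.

G = {b^{2} - 1, a + b}

f_1 = 5a^{2} - 5, LT = a^{2}.
f_2 = -2ab + 4a + 4b - 2, LT = ab.

S(f_1,f_2): lcm = a^{2}b. S = 2a^{2} + 2ab - a - b.
  leading term a^{2}: subtract (\tfrac{2}{5})·f_1 from 2a^{2} + 2ab - a - b → 2ab - a - b + 2
  leading term ab: subtract (-1)·f_2 from 2ab - a - b + 2 → 3a + 3b
  leading term a: no divisor's leading term divides it; move 3a to the remainder.
  leading term b: no divisor's leading term divides it; move 3b to the remainder.
  remainder 3a + 3b ≠ 0; add g_3 = 3a + 3b to the basis.

S(f_2,g_3): lcm = ab. S = -b^{2} - 2a - 2b + 1.
  leading term b^{2}: no divisor's leading term divides it; move -b^{2} to the remainder.
  leading term a: subtract (-\tfrac{2}{3})·g_3 from -2a - 2b + 1 → 1
  leading term 1: no divisor's leading term divides it; move 1 to the remainder.
  remainder -b^{2} + 1 ≠ 0; add g_4 = -b^{2} + 1 to the basis.

The other S-polynomials (S(f_1,g_3), S(f_1,g_4), S(f_2,g_4), S(g_3,g_4)) all reduce to 0 modulo the current basis, so we have a Gröbner basis.
Inter-reduce: drop elements whose leading term is divisible by another's, tail-reduce, and make monic.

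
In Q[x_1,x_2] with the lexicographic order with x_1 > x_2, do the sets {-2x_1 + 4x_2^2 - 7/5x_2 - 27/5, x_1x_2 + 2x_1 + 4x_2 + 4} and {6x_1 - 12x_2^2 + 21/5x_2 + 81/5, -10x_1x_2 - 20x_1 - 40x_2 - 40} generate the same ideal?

Equality of ideals is decidable: compute both reduced Gröbner bases (unique for the ordering) and check whether they agree.
Buchberger on the first generating set:
f_1 = -2x_1 + 4x_2^2 - 7/5x_2 - 27/5, LT = x_1.
f_2 = x_1x_2 + 2x_1 + 4x_2 + 4, LT = x_1x_2.

S(f_1,f_2): lcm = x_1x_2. S = -2x_1 - 2x_2^3 + 7/10x_2^2 - 13/10x_2 - 4.
  reduce S modulo (f_1, f_2):
  remainder -2x_2^3 - 33/10x_2^2 + 1/10x_2 + 7/5 ≠ 0; add g_3 = -2x_2^3 - 33/10x_2^2 + 1/10x_2 + 7/5 to the basis.

The other S-polynomials (S(f_1,g_3), S(f_2,g_3)) all reduce to 0 modulo the current basis, so we have a Gröbner basis.
Inter-reduce: drop elements whose leading term is divisible by another's, tail-reduce, and make monic.
Reduced Gröbner basis: {x_1 - 2x_2^2 + 7/10x_2 + 27/10, x_2^3 + 33/20x_2^2 - 1/20x_2 - 7/10}.

Buchberger on the second generating set:
h_1 = 6x_1 - 12x_2^2 + 21/5x_2 + 81/5, LT = x_1.
h_2 = -10x_1x_2 - 20x_1 - 40x_2 - 40, LT = x_1x_2.

S(h_1,h_2): lcm = x_1x_2. S = -2x_1 - 2x_2^3 + 7/10x_2^2 - 13/10x_2 - 4.
  reduce S modulo (h_1, h_2):
  remainder -2x_2^3 - 33/10x_2^2 + 1/10x_2 + 7/5 ≠ 0; add k_3 = -2x_2^3 - 33/10x_2^2 + 1/10x_2 + 7/5 to the basis.

The other S-polynomials (S(h_1,k_3), S(h_2,k_3)) all reduce to 0 modulo the current basis, so we have a Gröbner basis.
Inter-reduce: drop elements whose leading term is divisible by another's, tail-reduce, and make monic.
Reduced Gröbner basis: {x_1 - 2x_2^2 + 7/10x_2 + 27/10, x_2^3 + 33/20x_2^2 - 1/20x_2 - 7/10}.

The two bases agree; hence the ideals are identical.

Yes, the ideals are equal.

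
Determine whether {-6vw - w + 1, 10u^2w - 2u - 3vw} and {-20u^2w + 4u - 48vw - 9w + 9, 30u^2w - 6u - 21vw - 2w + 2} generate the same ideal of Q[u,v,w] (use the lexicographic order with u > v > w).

Two ideals are equal iff their reduced Gröbner bases coincide (the reduced basis is unique for a fixed ordering).
Buchberger on the first generating set:
f_1 = -6vw - w + 1, LT = vw.
f_2 = 10u^2w - 2u - 3vw, LT = u^2w.

S(f_1,f_2): lcm = u^2vw. S = 1/6u^2w - 1/6u^2 + 1/5uv + 3/10v^2w.
  leading term u^2w: subtract (1/60)·f_2 from 1/6u^2w - 1/6u^2 + 1/5uv + 3/10v^2w → -1/6u^2 + 1/5uv + 1/30u + 3/10v^2w + 1/20vw
  leading term u^2: no divisor's leading term divides it; move -1/6u^2 to the remainder.
  leading term uv: no divisor's leading term divides it; move 1/5uv to the remainder.
  leading term u: no divisor's leading term divides it; move 1/30u to the remainder.
  leading term v^2w: subtract (-1/20v)·f_1 from 3/10v^2w + 1/20vw → 1/20v
  leading term v: no divisor's leading term divides it; move 1/20v to the remainder.
  remainder -1/6u^2 + 1/5uv + 1/30u + 1/20v ≠ 0; add g_3 = -1/6u^2 + 1/5uv + 1/30u + 1/20v to the basis.

S(f_1,g_3): leading monomials are coprime, so the S-polynomial reduces to 0 (Buchberger's first criterion).
S(f_2,g_3): lcm = u^2w. S = 6/5uvw + 1/5uw - 1/5u.
  leading term uvw: subtract (-1/5u)·f_1 from 6/5uvw + 1/5uw - 1/5u → 0
  remainder 0.

Every S-polynomial of the final basis reduces to 0, so we have a Gröbner basis.
Inter-reduce: drop elements whose leading term is divisible by another's, tail-reduce, and make monic.
Reduced Gröbner basis: {u^2 - 6/5uv - 1/5u - 3/10v, vw + 1/6w - 1/6}.

Buchberger on the second generating set:
h_1 = -20u^2w + 4u - 48vw - 9w + 9, LT = u^2w.
h_2 = 30u^2w - 6u - 21vw - 2w + 2, LT = u^2w.

S(h_1,h_2): lcm = u^2w. S = 31/10vw + 31/60w - 31/60.
  leading term vw: no divisor's leading term divides it; move 31/10vw to the remainder.
  leading term w: no divisor's leading term divides it; move 31/60w to the remainder.
  leading term 1: no divisor's leading term divides it; move -31/60 to the remainder.
  remainder 31/10vw + 31/60w - 31/60 ≠ 0; add k_3 = 31/10vw + 31/60w - 31/60 to the basis.

S(h_1,k_3): lcm = u^2vw. S = -1/6u^2w + 1/6u^2 - 1/5uv + 12/5v^2w + 9/20vw - 9/20v.
  leading term u^2w: subtract (1/120)·h_1 from -1/6u^2w + 1/6u^2 - 1/5uv + 12/5v^2w + 9/20vw - 9/20v → 1/6u^2 - 1/5uv - 1/30u + 12/5v^2w + 17/20vw - 9/20v + 3/40w - 3/40
  leading term u^2: no divisor's leading term divides it; move 1/6u^2 to the remainder.
  leading term uv: no divisor's leading term divides it; move -1/5uv to the remainder.
  leading term u: no divisor's leading term divides it; move -1/30u to the remainder.
  leading term v^2w: subtract (24/31v)·k_3 from 12/5v^2w + 17/20vw - 9/20v + 3/40w - 3/40 → 9/20vw - 1/20v + 3/40w - 3/40
  leading term vw: subtract (9/62)·k_3 from 9/20vw - 1/20v + 3/40w - 3/40 → -1/20v
  leading term v: no divisor's leading term divides it; move -1/20v to the remainder.
  remainder 1/6u^2 - 1/5uv - 1/30u - 1/20v ≠ 0; add k_4 = 1/6u^2 - 1/5uv - 1/30u - 1/20v to the basis.

S(h_2,k_3): lcm = u^2vw. S = -1/6u^2w + 1/6u^2 - 1/5uv - 7/10v^2w - 1/15vw + 1/15v.
  leading term u^2w: subtract (1/120)·h_1 from -1/6u^2w + 1/6u^2 - 1/5uv - 7/10v^2w - 1/15vw + 1/15v → 1/6u^2 - 1/5uv - 1/30u - 7/10v^2w + 1/3vw + 1/15v + 3/40w - 3/40
  leading term u^2: subtract (1)·k_4 from 1/6u^2 - 1/5uv - 1/30u - 7/10v^2w + 1/3vw + 1/15v + 3/40w - 3/40 → -7/10v^2w + 1/3vw + 7/60v + 3/40w - 3/40
  leading term v^2w: subtract (-7/31v)·k_3 from -7/10v^2w + 1/3vw + 7/60v + 3/40w - 3/40 → 9/20vw + 3/40w - 3/40
  leading term vw: subtract (9/62)·k_3 from 9/20vw + 3/40w - 3/40 → 0
  remainder 0.

S(h_1,k_4): lcm = u^2w. S = 6/5uvw + 1/5uw - 1/5u + 27/10vw + 9/20w - 9/20.
  leading term uvw: subtract (12/31u)·k_3 from 6/5uvw + 1/5uw - 1/5u + 27/10vw + 9/20w - 9/20 → 27/10vw + 9/20w - 9/20
  leading term vw: subtract (27/31)·k_3 from 27/10vw + 9/20w - 9/20 → 0
  remainder 0.

S(h_2,k_4): lcm = u^2w. S = 6/5uvw + 1/5uw - 1/5u - 2/5vw - 1/15w + 1/15.
  leading term uvw: subtract (12/31u)·k_3 from 6/5uvw + 1/5uw - 1/5u - 2/5vw - 1/15w + 1/15 → -2/5vw - 1/15w + 1/15
  leading term vw: subtract (-4/31)·k_3 from -2/5vw - 1/15w + 1/15 → 0
  remainder 0.

S(k_3,k_4): leading monomials are coprime, so the S-polynomial reduces to 0 (Buchberger's first criterion).
Every S-polynomial of the final basis reduces to 0, so we have a Gröbner basis.
Inter-reduce: drop elements whose leading term is divisible by another's, tail-reduce, and make monic.
Reduced Gröbner basis: {u^2 - 6/5uv - 1/5u - 3/10v, vw + 1/6w - 1/6}.

The two bases agree; hence the ideals are identical.
The choice of monomial ordering does not affect the verdict — as long as both bases are computed under the same ordering, their equality decides ideal equality.

Yes, the ideals are equal.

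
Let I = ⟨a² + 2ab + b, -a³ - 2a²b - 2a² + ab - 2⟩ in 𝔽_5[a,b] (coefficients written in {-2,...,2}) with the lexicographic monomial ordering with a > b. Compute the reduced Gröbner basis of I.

G = {a + b² - b - 2, b³ - b² + b + 2}

This is the nonlinear analogue of row-reducing a linear system.

f_1 = a² + 2ab + b, LT = a².
f_2 = -a³ - 2a²b - 2a² + ab - 2, LT = a³.

S(f_1,f_2): lcm = a³. S = -2a² + 2ab - 2.
  reduce S modulo (f_1, f_2):
  remainder ab + 2b - 2 ≠ 0; add g_3 = ab + 2b - 2 to the basis.

S(f_1,g_3): lcm = a²b. S = 2ab² - 2ab + 2a + b².
  reduce S modulo (f_1, f_2, g_3):
  remainder 2a + 2b² - 2b + 1 ≠ 0; add g_4 = 2a + 2b² - 2b + 1 to the basis.

S(f_2,g_3): lcm = a³b. S = 2a²b² + 2a² - ab² + 2b.
  reduce S modulo (f_1, f_2, g_3, g_4):
  remainder b³ - b² + b + 2 ≠ 0; add g_5 = b³ - b² + b + 2 to the basis.

The other S-polynomials (S(f_1,g_4), S(f_2,g_4), S(g_3,g_4), S(f_1,g_5), S(f_2,g_5), S(g_3,g_5), S(g_4,g_5)) all reduce to 0 modulo the current basis, so we have a Gröbner basis.
Inter-reduce: drop elements whose leading term is divisible by another's, tail-reduce, and make monic.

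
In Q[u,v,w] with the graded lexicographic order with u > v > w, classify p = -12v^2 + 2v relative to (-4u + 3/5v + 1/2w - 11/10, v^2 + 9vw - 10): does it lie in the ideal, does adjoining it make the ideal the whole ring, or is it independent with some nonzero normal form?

-12v^2 + 2v is independent of I; its normal form modulo I is 108vw + 2v - 120.

First compute the reduced Gröbner basis of I by Buchberger's algorithm.
f_1 = -4u + 3/5v + 1/2w - 11/10, LT = u.
f_2 = v^2 + 9vw - 10, LT = v^2.

The S-polynomials (S(f_1,f_2)) all reduce to 0 modulo the current basis, so we have a Gröbner basis.
Inter-reduce: drop elements whose leading term is divisible by another's, tail-reduce, and make monic.
Reduced Gröbner basis: {v^2 + 9vw - 10, u - 3/20v - 1/8w + 11/40}.
Label its elements g_1 = v^2 + 9vw - 10, g_2 = u - 3/20v - 1/8w + 11/40.

Reduce p = -12v^2 + 2v modulo G:
  leading term v^2: subtract (-12)·g_1 from -12v^2 + 2v → 108vw + 2v - 120
  leading term vw: no divisor's leading term divides it; move 108vw to the remainder.
  leading term v: no divisor's leading term divides it; move 2v to the remainder.
  leading term 1: no divisor's leading term divides it; move -120 to the remainder.
  normal form = 108vw + 2v - 120.
The normal form is nonzero, so p ∉ I. Since p minus its normal form lies in I, I + (p) = I + (r) where r = 108vw + 2v - 120; decide whether this ideal is the whole ring.
Run Buchberger on G together with r (pairs among the g_i already reduce to 0 since G is a Gröbner basis):
g_1 = v^2 + 9vw - 10, LT = v^2.
g_2 = u - 3/20v - 1/8w + 11/40, LT = u.
r = 108vw + 2v - 120, LT = vw.

S(g_1,r): lcm = v^2w. S = 9vw^2 - 1/54v^2 + 10/9v - 10w.
  reduce S modulo (g_1, g_2, r):
  remainder 10/9v - 5/27 ≠ 0; add m_4 = 10/9v - 5/27 to the basis.

S(r,m_4): lcm = vw. S = 1/54v + 1/6w - 10/9.
  reduce S modulo (g_1, g_2, r, m_4):
  remainder 1/6w - 359/324 ≠ 0; add m_5 = 1/6w - 359/324 to the basis.

The other S-polynomials (S(g_1,g_2), S(g_2,r), S(g_1,m_4), S(g_2,m_4), S(g_1,m_5), S(g_2,m_5), S(r,m_5), S(m_4,m_5)) all reduce to 0 modulo the current basis, so we have a Gröbner basis.
Inter-reduce: drop elements whose leading term is divisible by another's, tail-reduce, and make monic.
Reduced Gröbner basis: {u - 251/432, v - 1/6, w - 359/54}.
The reduced Gröbner basis of I + (p) is {u - 251/432, v - 1/6, w - 359/54} ≠ {1}, a proper ideal, so the enlarged system stays consistent: p is independent of I, with normal form 108vw + 2v - 120.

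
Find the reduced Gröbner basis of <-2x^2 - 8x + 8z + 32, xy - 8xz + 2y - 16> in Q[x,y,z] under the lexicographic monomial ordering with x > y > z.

G = {x^2 + 4x - 4z - 16, xy - 8x + 2yz + 12y - 16z^2 - 64z - 32, xz - x + 1/4yz + 5/4y - 2z^2 - 8z - 2, y^2z + 5y^2 - 16yz^2 - 80yz + 64z^3 + 256z^2 + 128z - 64}

f_1 = -2x^2 - 8x + 8z + 32, LT = x^2.
f_2 = xy - 8xz + 2y - 16, LT = xy.

S(f_1,f_2): lcm = x^2y. S = 8x^2z + 2xy + 16x - 4yz - 16y.
  leading term x^2z: subtract (-4z)·f_1 from 8x^2z + 2xy + 16x - 4yz - 16y → 2xy - 32xz + 16x - 4yz - 16y + 32z^2 + 128z
  leading term xy: subtract (2)·f_2 from 2xy - 32xz + 16x - 4yz - 16y + 32z^2 + 128z → -16xz + 16x - 4yz - 20y + 32z^2 + 128z + 32
  leading term xz: no divisor's leading term divides it; move -16xz to the remainder.
  leading term x: no divisor's leading term divides it; move 16x to the remainder.
  leading term yz: no divisor's leading term divides it; move -4yz to the remainder.
  leading term y: no divisor's leading term divides it; move -20y to the remainder.
  leading term z^2: no divisor's leading term divides it; move 32z^2 to the remainder.
  leading term z: no divisor's leading term divides it; move 128z to the remainder.
  leading term 1: no divisor's leading term divides it; move 32 to the remainder.
  remainder -16xz + 16x - 4yz - 20y + 32z^2 + 128z + 32 ≠ 0; add g_3 = -16xz + 16x - 4yz - 20y + 32z^2 + 128z + 32 to the basis.

S(f_1,g_3): lcm = x^2z. S = x^2 - 1/4xyz - 5/4xy + 2xz^2 + 12xz + 2x - 4z^2 - 16z.
  leading term x^2: subtract (-1/2)·f_1 from x^2 - 1/4xyz - 5/4xy + 2xz^2 + 12xz + 2x - 4z^2 - 16z → -1/4xyz - 5/4xy + 2xz^2 + 12xz - 2x - 4z^2 - 12z + 16
  leading term xyz: subtract (-1/4z)·f_2 from -1/4xyz - 5/4xy + 2xz^2 + 12xz - 2x - 4z^2 - 12z + 16 → -5/4xy + 12xz - 2x + 1/2yz - 4z^2 - 16z + 16
  leading term xy: subtract (-5/4)·f_2 from -5/4xy + 12xz - 2x + 1/2yz - 4z^2 - 16z + 16 → 2xz - 2x + 1/2yz + 5/2y - 4z^2 - 16z - 4
  leading term xz: subtract (-1/8)·g_3 from 2xz - 2x + 1/2yz + 5/2y - 4z^2 - 16z - 4 → 0
  remainder 0.

S(f_2,g_3): lcm = xyz. S = xy - 8xz^2 - 1/4y^2z - 5/4y^2 + 2yz^2 + 10yz + 2y - 16z.
  leading term xy: subtract (1)·f_2 from xy - 8xz^2 - 1/4y^2z - 5/4y^2 + 2yz^2 + 10yz + 2y - 16z → -8xz^2 + 8xz - 1/4y^2z - 5/4y^2 + 2yz^2 + 10yz - 16z + 16
  leading term xz^2: subtract (1/2z)·g_3 from -8xz^2 + 8xz - 1/4y^2z - 5/4y^2 + 2yz^2 + 10yz - 16z + 16 → -1/4y^2z - 5/4y^2 + 4yz^2 + 20yz - 16z^3 - 64z^2 - 32z + 16
  leading term y^2z: no divisor's leading term divides it; move -1/4y^2z to the remainder.
  leading term y^2: no divisor's leading term divides it; move -5/4y^2 to the remainder.
  leading term yz^2: no divisor's leading term divides it; move 4yz^2 to the remainder.
  leading term yz: no divisor's leading term divides it; move 20yz to the remainder.
  leading term z^3: no divisor's leading term divides it; move -16z^3 to the remainder.
  leading term z^2: no divisor's leading term divides it; move -64z^2 to the remainder.
  leading term z: no divisor's leading term divides it; move -32z to the remainder.
  leading term 1: no divisor's leading term divides it; move 16 to the remainder.
  remainder -1/4y^2z - 5/4y^2 + 4yz^2 + 20yz - 16z^3 - 64z^2 - 32z + 16 ≠ 0; add g_4 = -1/4y^2z - 5/4y^2 + 4yz^2 + 20yz - 16z^3 - 64z^2 - 32z + 16 to the basis.

S(f_1,g_4): leading monomials are coprime, so the S-polynomial reduces to 0 (Buchberger's first criterion).
S(f_2,g_4): lcm = xy^2z. S = -5xy^2 + 8xyz^2 + 80xyz - 64xz^3 - 256xz^2 - 128xz + 64x + 2y^2z - 16yz.
  leading term xy^2: subtract (-5y)·f_2 from -5xy^2 + 8xyz^2 + 80xyz - 64xz^3 - 256xz^2 - 128xz + 64x + 2y^2z - 16yz → 8xyz^2 + 40xyz - 64xz^3 - 256xz^2 - 128xz + 64x + 2y^2z + 10y^2 - 16yz - 80y
  leading term xyz^2: subtract (8z^2)·f_2 from 8xyz^2 + 40xyz - 64xz^3 - 256xz^2 - 128xz + 64x + 2y^2z + 10y^2 - 16yz - 80y → 40xyz - 256xz^2 - 128xz + 64x + 2y^2z + 10y^2 - 16yz^2 - 16yz - 80y + 128z^2
  leading term xyz: subtract (40z)·f_2 from 40xyz - 256xz^2 - 128xz + 64x + 2y^2z + 10y^2 - 16yz^2 - 16yz - 80y + 128z^2 → 64xz^2 - 128xz + 64x + 2y^2z + 10y^2 - 16yz^2 - 96yz - 80y + 128z^2 + 640z
  leading term xz^2: subtract (-4z)·g_3 from 64xz^2 - 128xz + 64x + 2y^2z + 10y^2 - 16yz^2 - 96yz - 80y + 128z^2 + 640z → -64xz + 64x + 2y^2z + 10y^2 - 32yz^2 - 176yz - 80y + 128z^3 + 640z^2 + 768z
  leading term xz: subtract (4)·g_3 from -64xz + 64x + 2y^2z + 10y^2 - 32yz^2 - 176yz - 80y + 128z^3 + 640z^2 + 768z → 2y^2z + 10y^2 - 32yz^2 - 160yz + 128z^3 + 512z^2 + 256z - 128
  leading term y^2z: subtract (-8)·g_4 from 2y^2z + 10y^2 - 32yz^2 - 160yz + 128z^3 + 512z^2 + 256z - 128 → 0
  remainder 0.

S(g_3,g_4): lcm = xy^2z. S = -6xy^2 + 16xyz^2 + 80xyz - 64xz^3 - 256xz^2 - 128xz + 64x + 1/4y^3z + 5/4y^3 - 2y^2z^2 - 8y^2z - 2y^2.
  leading term xy^2: subtract (-6y)·f_2 from -6xy^2 + 16xyz^2 + 80xyz - 64xz^3 - 256xz^2 - 128xz + 64x + 1/4y^3z + 5/4y^3 - 2y^2z^2 - 8y^2z - 2y^2 → 16xyz^2 + 32xyz - 64xz^3 - 256xz^2 - 128xz + 64x + 1/4y^3z + 5/4y^3 - 2y^2z^2 - 8y^2z + 10y^2 - 96y
  leading term xyz^2: subtract (16z^2)·f_2 from 16xyz^2 + 32xyz - 64xz^3 - 256xz^2 - 128xz + 64x + 1/4y^3z + 5/4y^3 - 2y^2z^2 - 8y^2z + 10y^2 - 96y → 32xyz + 64xz^3 - 256xz^2 - 128xz + 64x + 1/4y^3z + 5/4y^3 - 2y^2z^2 - 8y^2z + 10y^2 - 32yz^2 - 96y + 256z^2
  leading term xyz: subtract (32z)·f_2 from 32xyz + 64xz^3 - 256xz^2 - 128xz + 64x + 1/4y^3z + 5/4y^3 - 2y^2z^2 - 8y^2z + 10y^2 - 32yz^2 - 96y + 256z^2 → 64xz^3 - 128xz + 64x + 1/4y^3z + 5/4y^3 - 2y^2z^2 - 8y^2z + 10y^2 - 32yz^2 - 64yz - 96y + 256z^2 + 512z
  leading term xz^3: subtract (-4z^2)·g_3 from 64xz^3 - 128xz + 64x + 1/4y^3z + 5/4y^3 - 2y^2z^2 - 8y^2z + 10y^2 - 32yz^2 - 64yz - 96y + 256z^2 + 512z → 64xz^2 - 128xz + 64x + 1/4y^3z + 5/4y^3 - 2y^2z^2 - 8y^2z + 10y^2 - 16yz^3 - 112yz^2 - 64yz - 96y + 128z^4 + 512z^3 + 384z^2 + 512z
  leading term xz^2: subtract (-4z)·g_3 from 64xz^2 - 128xz + 64x + 1/4y^3z + 5/4y^3 - 2y^2z^2 - 8y^2z + 10y^2 - 16yz^3 - 112yz^2 - 64yz - 96y + 128z^4 + 512z^3 + 384z^2 + 512z → -64xz + 64x + 1/4y^3z + 5/4y^3 - 2y^2z^2 - 8y^2z + 10y^2 - 16yz^3 - 128yz^2 - 144yz - 96y + 128z^4 + 640z^3 + 896z^2 + 640z
  leading term xz: subtract (4)·g_3 from -64xz + 64x + 1/4y^3z + 5/4y^3 - 2y^2z^2 - 8y^2z + 10y^2 - 16yz^3 - 128yz^2 - 144yz - 96y + 128z^4 + 640z^3 + 896z^2 + 640z → 1/4y^3z + 5/4y^3 - 2y^2z^2 - 8y^2z + 10y^2 - 16yz^3 - 128yz^2 - 128yz - 16y + 128z^4 + 640z^3 + 768z^2 + 128z - 128
  leading term y^3z: subtract (-y)·g_4 from 1/4y^3z + 5/4y^3 - 2y^2z^2 - 8y^2z + 10y^2 - 16yz^3 - 128yz^2 - 128yz - 16y + 128z^4 + 640z^3 + 768z^2 + 128z - 128 → 2y^2z^2 + 12y^2z + 10y^2 - 32yz^3 - 192yz^2 - 160yz + 128z^4 + 640z^3 + 768z^2 + 128z - 128
  leading term y^2z^2: subtract (-8z)·g_4 from 2y^2z^2 + 12y^2z + 10y^2 - 32yz^3 - 192yz^2 - 160yz + 128z^4 + 640z^3 + 768z^2 + 128z - 128 → 2y^2z + 10y^2 - 32yz^2 - 160yz + 128z^3 + 512z^2 + 256z - 128
  leading term y^2z: subtract (-8)·g_4 from 2y^2z + 10y^2 - 32yz^2 - 160yz + 128z^3 + 512z^2 + 256z - 128 → 0
  remainder 0.

Every S-polynomial of the final basis reduces to 0, so we have a Gröbner basis.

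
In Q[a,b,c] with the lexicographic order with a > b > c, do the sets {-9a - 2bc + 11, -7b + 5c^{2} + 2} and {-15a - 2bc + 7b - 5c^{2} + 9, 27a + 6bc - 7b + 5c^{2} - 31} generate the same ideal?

No, the ideals differ.

Two ideals are equal iff their reduced Gröbner bases coincide (the reduced basis is unique for a fixed ordering).
Buchberger on the first generating set:
f_1 = -9a - 2bc + 11, LT = a.
f_2 = -7b + 5c^{2} + 2, LT = b.

The S-polynomials (S(f_1,f_2)) all reduce to 0 modulo the current basis, so we have a Gröbner basis.
Inter-reduce: drop elements whose leading term is divisible by another's, tail-reduce, and make monic.
Reduced Gröbner basis: {a + \tfrac{10}{63}c^{3} + \tfrac{4}{63}c - \tfrac{11}{9}, b - \tfrac{5}{7}c^{2} - \tfrac{2}{7}}.

Buchberger on the second generating set:
h_1 = -15a - 2bc + 7b - 5c^{2} + 9, LT = a.
h_2 = 27a + 6bc - 7b + 5c^{2} - 31, LT = a.

S(h_1,h_2): lcm = a. S = -\tfrac{4}{45}bc - \tfrac{28}{135}b + \tfrac{4}{27}c^{2} + \tfrac{74}{135}.
  leading term bc: no divisor's leading term divides it; move -\tfrac{4}{45}bc to the remainder.
  leading term b: no divisor's leading term divides it; move -\tfrac{28}{135}b to the remainder.
  leading term c^{2}: no divisor's leading term divides it; move \tfrac{4}{27}c^{2} to the remainder.
  leading term 1: no divisor's leading term divides it; move \tfrac{74}{135} to the remainder.
  remainder -\tfrac{4}{45}bc - \tfrac{28}{135}b + \tfrac{4}{27}c^{2} + \tfrac{74}{135} ≠ 0; add k_3 = -\tfrac{4}{45}bc - \tfrac{28}{135}b + \tfrac{4}{27}c^{2} + \tfrac{74}{135} to the basis.

The other S-polynomials (S(h_1,k_3), S(h_2,k_3)) all reduce to 0 modulo the current basis, so we have a Gröbner basis.
Inter-reduce: drop elements whose leading term is divisible by another's, tail-reduce, and make monic.
Reduced Gröbner basis: {a - \tfrac{7}{9}b + \tfrac{5}{9}c^{2} + \tfrac{2}{9}, bc + \tfrac{7}{3}b - \tfrac{5}{3}c^{2} - \tfrac{37}{6}}.

These differ, so the ideals are not equal.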